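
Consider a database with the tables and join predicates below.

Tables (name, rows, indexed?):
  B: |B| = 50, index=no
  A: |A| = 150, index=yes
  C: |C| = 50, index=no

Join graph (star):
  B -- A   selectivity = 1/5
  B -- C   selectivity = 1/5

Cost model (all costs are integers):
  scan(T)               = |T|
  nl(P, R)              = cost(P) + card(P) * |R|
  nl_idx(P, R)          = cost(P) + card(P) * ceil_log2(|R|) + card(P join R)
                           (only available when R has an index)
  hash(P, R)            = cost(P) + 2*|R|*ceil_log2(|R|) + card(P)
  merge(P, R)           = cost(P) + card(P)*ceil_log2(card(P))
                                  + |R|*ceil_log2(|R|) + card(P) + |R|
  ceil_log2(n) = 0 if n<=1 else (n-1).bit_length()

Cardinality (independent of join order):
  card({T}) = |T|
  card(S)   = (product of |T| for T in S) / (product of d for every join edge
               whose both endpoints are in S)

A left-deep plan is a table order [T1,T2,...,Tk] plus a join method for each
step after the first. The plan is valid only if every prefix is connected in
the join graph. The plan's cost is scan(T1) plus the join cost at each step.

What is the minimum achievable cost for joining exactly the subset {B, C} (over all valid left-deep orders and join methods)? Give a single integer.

Selinger DP over subsets of {B,C}:
  {B}: scan cost=50, card=50
  {C}: scan cost=50, card=50
  {BC}: card=500; try (C,hash)→700, (B,hash)→700, (C,merge)→750, (B,merge)→750, (C,nl)→2550, (B,nl)→2550; best=700 via (C,hash)

700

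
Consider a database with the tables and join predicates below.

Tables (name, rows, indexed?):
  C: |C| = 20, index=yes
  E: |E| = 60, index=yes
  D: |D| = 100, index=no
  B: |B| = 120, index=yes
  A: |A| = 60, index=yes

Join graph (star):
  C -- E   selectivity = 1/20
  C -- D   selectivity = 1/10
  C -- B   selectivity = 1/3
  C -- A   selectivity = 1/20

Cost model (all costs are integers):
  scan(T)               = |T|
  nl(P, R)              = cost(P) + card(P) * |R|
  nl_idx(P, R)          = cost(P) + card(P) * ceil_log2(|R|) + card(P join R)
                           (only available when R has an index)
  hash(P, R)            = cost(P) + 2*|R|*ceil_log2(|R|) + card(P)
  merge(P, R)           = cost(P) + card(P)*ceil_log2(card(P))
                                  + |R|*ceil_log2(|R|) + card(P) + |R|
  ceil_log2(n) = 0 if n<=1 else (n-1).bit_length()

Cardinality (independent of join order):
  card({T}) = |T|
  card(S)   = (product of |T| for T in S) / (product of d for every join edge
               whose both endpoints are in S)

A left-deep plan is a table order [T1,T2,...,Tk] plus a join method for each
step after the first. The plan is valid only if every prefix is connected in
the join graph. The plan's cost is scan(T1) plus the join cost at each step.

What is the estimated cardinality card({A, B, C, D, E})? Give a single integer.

Tables in S: A(60), B(120), C(20), D(100), E(60)
Edges inside S: C-E(d=20), C-D(d=10), C-B(d=3), C-A(d=20)
numerator = 60 * 120 * 20 * 100 * 60 = 864000000
denominator = 20 * 10 * 3 * 20 = 12000
card(S) = 864000000 / 12000 = 72000

72000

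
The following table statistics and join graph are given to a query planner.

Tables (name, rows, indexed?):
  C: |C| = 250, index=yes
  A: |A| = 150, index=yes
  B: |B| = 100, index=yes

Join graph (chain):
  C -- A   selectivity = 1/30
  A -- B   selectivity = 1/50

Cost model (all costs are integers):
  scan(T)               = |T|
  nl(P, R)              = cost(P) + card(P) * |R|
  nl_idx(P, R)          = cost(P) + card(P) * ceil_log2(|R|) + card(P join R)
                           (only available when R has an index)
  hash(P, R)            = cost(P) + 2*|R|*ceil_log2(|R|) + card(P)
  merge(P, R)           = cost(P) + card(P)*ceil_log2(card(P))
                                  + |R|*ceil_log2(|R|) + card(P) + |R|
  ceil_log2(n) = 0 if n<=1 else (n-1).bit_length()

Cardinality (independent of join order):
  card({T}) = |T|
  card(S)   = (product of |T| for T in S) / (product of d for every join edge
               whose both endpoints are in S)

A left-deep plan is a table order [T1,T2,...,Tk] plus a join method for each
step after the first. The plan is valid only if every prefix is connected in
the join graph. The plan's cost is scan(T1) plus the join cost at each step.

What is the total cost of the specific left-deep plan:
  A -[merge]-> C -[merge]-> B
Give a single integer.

19550

step 1: scan A: cost=150, card=150
step 2: join C via merge
    card(P join C) = 150*250/(30) = 1250
    cost = 150 + 150*8 + 250*8 + 150 + 250 = 3750
step 3: join B via merge
    card(P join B) = 1250*100/(50) = 2500
    cost = 3750 + 1250*11 + 100*7 + 1250 + 100 = 19550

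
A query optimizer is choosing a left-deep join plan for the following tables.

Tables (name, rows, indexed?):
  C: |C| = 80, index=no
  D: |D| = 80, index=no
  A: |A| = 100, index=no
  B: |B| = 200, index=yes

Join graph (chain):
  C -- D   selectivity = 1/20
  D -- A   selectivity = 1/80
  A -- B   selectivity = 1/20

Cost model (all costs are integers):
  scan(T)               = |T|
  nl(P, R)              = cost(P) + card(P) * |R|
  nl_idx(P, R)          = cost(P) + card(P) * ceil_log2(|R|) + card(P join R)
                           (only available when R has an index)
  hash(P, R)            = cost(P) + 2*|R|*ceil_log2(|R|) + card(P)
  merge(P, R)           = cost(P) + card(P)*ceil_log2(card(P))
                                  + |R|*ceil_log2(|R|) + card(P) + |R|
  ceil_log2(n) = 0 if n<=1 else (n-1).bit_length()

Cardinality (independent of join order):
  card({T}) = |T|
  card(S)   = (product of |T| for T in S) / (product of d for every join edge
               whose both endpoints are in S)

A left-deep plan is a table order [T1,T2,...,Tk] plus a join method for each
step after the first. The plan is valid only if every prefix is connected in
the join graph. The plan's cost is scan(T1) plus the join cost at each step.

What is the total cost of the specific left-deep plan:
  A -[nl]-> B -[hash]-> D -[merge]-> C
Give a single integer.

step 1: scan A: cost=100, card=100
step 2: join B via nl
    card(P join B) = 100*200/(20) = 1000
    cost = 100 + 100*200 = 20100
step 3: join D via hash
    card(P join D) = 1000*80/(80) = 1000
    cost = 20100 + 2*80*7 + 1000 = 22220
step 4: join C via merge
    card(P join C) = 1000*80/(20) = 4000
    cost = 22220 + 1000*10 + 80*7 + 1000 + 80 = 33860

33860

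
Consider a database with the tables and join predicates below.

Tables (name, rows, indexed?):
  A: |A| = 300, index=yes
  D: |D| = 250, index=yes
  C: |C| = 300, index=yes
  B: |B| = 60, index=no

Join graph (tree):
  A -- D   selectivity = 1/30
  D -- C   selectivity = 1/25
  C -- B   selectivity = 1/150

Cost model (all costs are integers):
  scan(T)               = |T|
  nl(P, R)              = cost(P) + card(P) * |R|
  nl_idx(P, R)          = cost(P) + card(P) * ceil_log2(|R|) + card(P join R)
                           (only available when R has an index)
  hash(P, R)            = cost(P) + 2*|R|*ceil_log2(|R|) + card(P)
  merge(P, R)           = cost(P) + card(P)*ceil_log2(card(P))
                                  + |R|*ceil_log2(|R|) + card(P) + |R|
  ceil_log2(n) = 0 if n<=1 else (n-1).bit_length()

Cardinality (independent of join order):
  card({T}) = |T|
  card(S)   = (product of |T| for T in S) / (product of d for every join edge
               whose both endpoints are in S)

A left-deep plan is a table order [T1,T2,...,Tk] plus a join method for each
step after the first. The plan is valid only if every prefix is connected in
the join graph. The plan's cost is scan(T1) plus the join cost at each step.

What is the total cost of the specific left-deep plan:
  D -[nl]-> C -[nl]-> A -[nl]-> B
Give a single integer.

step 1: scan D: cost=250, card=250
step 2: join C via nl
    card(P join C) = 250*300/(25) = 3000
    cost = 250 + 250*300 = 75250
step 3: join A via nl
    card(P join A) = 3000*300/(30) = 30000
    cost = 75250 + 3000*300 = 975250
step 4: join B via nl
    card(P join B) = 30000*60/(150) = 12000
    cost = 975250 + 30000*60 = 2775250

2775250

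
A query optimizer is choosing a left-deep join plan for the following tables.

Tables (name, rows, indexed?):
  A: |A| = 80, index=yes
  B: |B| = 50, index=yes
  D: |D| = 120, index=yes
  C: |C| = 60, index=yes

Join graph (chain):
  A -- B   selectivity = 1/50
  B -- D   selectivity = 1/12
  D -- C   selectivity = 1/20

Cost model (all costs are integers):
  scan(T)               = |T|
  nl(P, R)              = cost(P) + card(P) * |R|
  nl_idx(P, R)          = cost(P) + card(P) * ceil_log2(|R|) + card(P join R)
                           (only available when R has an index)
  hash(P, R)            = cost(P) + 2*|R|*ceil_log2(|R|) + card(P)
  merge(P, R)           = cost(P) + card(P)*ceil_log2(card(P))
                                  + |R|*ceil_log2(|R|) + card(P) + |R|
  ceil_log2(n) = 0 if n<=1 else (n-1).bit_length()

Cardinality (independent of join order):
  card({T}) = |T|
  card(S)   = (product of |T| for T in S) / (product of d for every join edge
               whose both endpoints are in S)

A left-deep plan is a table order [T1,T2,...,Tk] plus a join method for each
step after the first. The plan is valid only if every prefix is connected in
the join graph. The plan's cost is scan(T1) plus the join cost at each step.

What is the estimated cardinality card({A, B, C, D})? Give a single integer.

Tables in S: A(80), B(50), C(60), D(120)
Edges inside S: A-B(d=50), B-D(d=12), D-C(d=20)
numerator = 80 * 50 * 60 * 120 = 28800000
denominator = 50 * 12 * 20 = 12000
card(S) = 28800000 / 12000 = 2400

2400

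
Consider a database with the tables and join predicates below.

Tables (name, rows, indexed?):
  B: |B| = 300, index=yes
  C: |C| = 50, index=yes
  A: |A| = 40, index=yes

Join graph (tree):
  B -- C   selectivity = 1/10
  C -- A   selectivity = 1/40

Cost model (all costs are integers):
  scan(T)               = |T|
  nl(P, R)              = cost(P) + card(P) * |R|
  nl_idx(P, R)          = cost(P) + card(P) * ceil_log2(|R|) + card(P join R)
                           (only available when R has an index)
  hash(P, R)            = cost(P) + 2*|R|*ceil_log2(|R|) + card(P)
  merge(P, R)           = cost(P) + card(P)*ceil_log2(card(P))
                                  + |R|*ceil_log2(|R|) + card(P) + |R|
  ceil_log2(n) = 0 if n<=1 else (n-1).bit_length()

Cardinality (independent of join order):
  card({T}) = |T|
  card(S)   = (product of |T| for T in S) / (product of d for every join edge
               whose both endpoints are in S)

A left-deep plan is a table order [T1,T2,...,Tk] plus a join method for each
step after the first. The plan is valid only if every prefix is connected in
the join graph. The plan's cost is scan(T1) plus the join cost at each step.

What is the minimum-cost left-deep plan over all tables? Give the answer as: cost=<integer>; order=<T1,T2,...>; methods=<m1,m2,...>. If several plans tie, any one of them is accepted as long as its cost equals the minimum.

Selinger DP (subsets sized 1..n):
  {B}: scan cost=300, card=300
  {C}: scan cost=50, card=50
  {A}: scan cost=40, card=40
  {BC}: card=1500; try (C,hash)→1200, (B,nl_idx)→2000, (B,merge)→3400, (C,nl_idx)→3600, (C,merge)→3650, (B,hash)→5500 …(+2); best=1200 via (C,hash)
  {AC}: card=50; try (C,nl_idx)→330, (A,nl_idx)→400, (A,hash)→580, (C,merge)→670, (C,hash)→680, (A,merge)→680 …(+2); best=330 via (C,nl_idx)
  {ABC}: card=1500; try (B,nl_idx)→2280, (A,hash)→3180, (B,merge)→3680, (B,hash)→5780, (A,nl_idx)→11700, (B,nl)→15330 …(+2); best=2280 via (B,nl_idx)

cost=2280; order=A,C,B; methods=nl_idx,nl_idx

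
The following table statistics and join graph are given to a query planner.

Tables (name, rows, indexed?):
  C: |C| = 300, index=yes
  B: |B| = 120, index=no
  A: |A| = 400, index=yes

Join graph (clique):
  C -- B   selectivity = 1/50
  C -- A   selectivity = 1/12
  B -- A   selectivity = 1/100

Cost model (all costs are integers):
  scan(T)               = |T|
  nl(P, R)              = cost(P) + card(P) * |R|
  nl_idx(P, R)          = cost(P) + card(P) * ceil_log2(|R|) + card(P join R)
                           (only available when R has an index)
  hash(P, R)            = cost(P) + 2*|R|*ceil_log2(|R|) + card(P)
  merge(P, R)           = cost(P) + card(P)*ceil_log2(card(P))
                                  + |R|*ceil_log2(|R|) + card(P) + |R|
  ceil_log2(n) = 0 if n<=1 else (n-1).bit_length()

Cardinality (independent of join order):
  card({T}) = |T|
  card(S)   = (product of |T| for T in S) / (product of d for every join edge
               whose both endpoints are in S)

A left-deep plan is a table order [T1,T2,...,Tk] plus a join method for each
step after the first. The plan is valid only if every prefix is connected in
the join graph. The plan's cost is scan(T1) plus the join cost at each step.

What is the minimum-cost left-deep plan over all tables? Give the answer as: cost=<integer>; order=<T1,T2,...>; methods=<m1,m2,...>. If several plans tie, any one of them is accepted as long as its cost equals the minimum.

Selinger DP (subsets sized 1..n):
  {C}: scan cost=300, card=300
  {B}: scan cost=120, card=120
  {A}: scan cost=400, card=400
  {BC}: card=720; try (C,nl_idx)→1920, (B,hash)→2280, (C,merge)→4080, (B,merge)→4260, (C,hash)→5640, (C,nl)→36120 …(+1); best=1920 via (C,nl_idx)
  {AC}: card=10000; try (C,hash)→6200, (A,merge)→7300, (C,merge)→7400, (A,hash)→7800, (A,nl_idx)→13000, (C,nl_idx)→14000 …(+2); best=6200 via (C,hash)
  {AB}: card=480; try (A,nl_idx)→1680, (B,hash)→2480, (A,merge)→5080, (B,merge)→5360, (A,hash)→7440, (A,nl)→48120 …(+1); best=1680 via (A,nl_idx)
  {ABC}: card=240; try (C,nl_idx)→6240, (C,hash)→7560, (A,nl_idx)→8640, (C,merge)→9480, (A,hash)→9840, (A,merge)→13840 …(+5); best=6240 via (C,nl_idx)

cost=6240; order=B,A,C; methods=nl_idx,nl_idx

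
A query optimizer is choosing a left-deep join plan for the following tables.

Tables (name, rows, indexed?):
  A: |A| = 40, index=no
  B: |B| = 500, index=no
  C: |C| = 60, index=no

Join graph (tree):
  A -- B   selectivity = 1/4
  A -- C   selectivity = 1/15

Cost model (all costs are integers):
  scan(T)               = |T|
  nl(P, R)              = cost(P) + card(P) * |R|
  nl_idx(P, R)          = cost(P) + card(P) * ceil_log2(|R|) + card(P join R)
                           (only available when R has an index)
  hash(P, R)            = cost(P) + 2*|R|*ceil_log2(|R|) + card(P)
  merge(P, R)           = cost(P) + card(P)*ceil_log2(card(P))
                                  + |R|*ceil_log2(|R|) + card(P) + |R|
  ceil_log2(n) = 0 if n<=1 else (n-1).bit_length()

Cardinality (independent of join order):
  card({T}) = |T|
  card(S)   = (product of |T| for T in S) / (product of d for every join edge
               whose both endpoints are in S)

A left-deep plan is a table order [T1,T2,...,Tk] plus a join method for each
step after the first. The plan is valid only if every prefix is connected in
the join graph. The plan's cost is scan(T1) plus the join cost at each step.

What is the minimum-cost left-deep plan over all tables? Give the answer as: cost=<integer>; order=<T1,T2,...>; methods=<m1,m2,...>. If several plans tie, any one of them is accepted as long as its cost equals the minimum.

Selinger DP (subsets sized 1..n):
  {A}: scan cost=40, card=40
  {B}: scan cost=500, card=500
  {C}: scan cost=60, card=60
  {AB}: card=5000; try (A,hash)→1480, (B,merge)→5320, (A,merge)→5780, (B,hash)→9080, (B,nl)→20040, (A,nl)→20500; best=1480 via (A,hash)
  {AC}: card=160; try (A,hash)→600, (C,merge)→740, (A,merge)→760, (C,hash)→800, (C,nl)→2440, (A,nl)→2460; best=600 via (A,hash)
  {ABC}: card=20000; try (B,merge)→7040, (C,hash)→7200, (B,hash)→9760, (C,merge)→71900, (B,nl)→80600, (C,nl)→301480; best=7040 via (B,merge)

cost=7040; order=C,A,B; methods=hash,merge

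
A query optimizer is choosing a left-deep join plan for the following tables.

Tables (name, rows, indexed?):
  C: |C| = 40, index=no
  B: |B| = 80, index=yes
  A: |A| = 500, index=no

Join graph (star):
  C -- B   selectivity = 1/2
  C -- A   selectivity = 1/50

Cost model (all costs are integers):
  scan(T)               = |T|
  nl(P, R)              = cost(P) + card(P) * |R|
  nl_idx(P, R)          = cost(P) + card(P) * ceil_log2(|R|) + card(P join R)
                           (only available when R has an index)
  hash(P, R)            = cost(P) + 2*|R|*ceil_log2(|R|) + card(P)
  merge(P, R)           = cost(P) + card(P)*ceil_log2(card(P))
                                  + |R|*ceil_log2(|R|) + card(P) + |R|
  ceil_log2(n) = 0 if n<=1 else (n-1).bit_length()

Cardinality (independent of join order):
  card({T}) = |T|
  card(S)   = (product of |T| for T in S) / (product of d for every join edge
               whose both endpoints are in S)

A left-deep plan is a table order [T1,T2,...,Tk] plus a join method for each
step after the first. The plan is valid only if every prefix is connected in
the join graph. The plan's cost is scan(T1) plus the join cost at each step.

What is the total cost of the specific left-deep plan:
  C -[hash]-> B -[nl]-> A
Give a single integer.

801200

step 1: scan C: cost=40, card=40
step 2: join B via hash
    card(P join B) = 40*80/(2) = 1600
    cost = 40 + 2*80*7 + 40 = 1200
step 3: join A via nl
    card(P join A) = 1600*500/(50) = 16000
    cost = 1200 + 1600*500 = 801200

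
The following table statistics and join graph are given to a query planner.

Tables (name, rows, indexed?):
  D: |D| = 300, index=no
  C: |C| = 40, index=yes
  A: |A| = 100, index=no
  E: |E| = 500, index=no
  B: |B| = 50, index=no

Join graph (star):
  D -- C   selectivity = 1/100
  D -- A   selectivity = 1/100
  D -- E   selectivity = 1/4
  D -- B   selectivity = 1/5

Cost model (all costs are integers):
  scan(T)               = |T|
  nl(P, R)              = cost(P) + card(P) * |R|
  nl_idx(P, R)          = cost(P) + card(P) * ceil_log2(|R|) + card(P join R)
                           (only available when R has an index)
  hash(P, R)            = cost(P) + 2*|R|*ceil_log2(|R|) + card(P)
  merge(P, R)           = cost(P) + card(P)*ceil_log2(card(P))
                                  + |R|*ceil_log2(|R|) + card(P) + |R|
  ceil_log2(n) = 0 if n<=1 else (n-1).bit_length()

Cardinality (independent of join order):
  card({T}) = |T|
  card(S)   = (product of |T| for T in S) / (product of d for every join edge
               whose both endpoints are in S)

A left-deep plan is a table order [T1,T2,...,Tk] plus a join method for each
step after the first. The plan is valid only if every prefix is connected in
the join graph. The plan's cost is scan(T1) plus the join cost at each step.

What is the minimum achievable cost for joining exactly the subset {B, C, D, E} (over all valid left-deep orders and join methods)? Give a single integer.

Selinger DP over subsets of {B,C,D,E}:
  {D}: scan cost=300, card=300
  {C}: scan cost=40, card=40
  {E}: scan cost=500, card=500
  {B}: scan cost=50, card=50
  {CD}: card=120; try (C,hash)→1080, (C,nl_idx)→2220, (D,merge)→3320, (C,merge)→3580, (D,hash)→5480, (D,nl)→12040 …(+1); best=1080 via (C,hash)
  {DE}: card=37500; try (D,hash)→6400, (E,merge)→8300, (D,merge)→8500, (E,hash)→9600, (E,nl)→150300, (D,nl)→150500; best=6400 via (D,hash)
  {BD}: card=3000; try (B,hash)→1200, (D,merge)→3400, (B,merge)→3650, (D,hash)→5500, (D,nl)→15050, (B,nl)→15300; best=1200 via (B,hash)
  {CDE}: card=15000; try (E,merge)→7040, (E,hash)→10200, (C,hash)→44380, (E,nl)→61080, (C,nl_idx)→246400, (C,merge)→644180 …(+1); best=7040 via (E,merge)
  {BCD}: card=1200; try (B,hash)→1800, (B,merge)→2390, (C,hash)→4680, (B,nl)→7080, (C,nl_idx)→20400, (C,merge)→40480 …(+1); best=1800 via (B,hash)
  {BDE}: card=375000; try (E,hash)→13200, (B,hash)→44500, (E,merge)→45200, (B,merge)→644250, (E,nl)→1501200, (B,nl)→1881400; best=13200 via (E,hash)
  {BCDE}: card=150000; try (E,hash)→12000, (E,merge)→21200, (B,hash)→22640, (B,merge)→232390, (C,hash)→388680, (E,nl)→601800 …(+4); best=12000 via (E,hash)

12000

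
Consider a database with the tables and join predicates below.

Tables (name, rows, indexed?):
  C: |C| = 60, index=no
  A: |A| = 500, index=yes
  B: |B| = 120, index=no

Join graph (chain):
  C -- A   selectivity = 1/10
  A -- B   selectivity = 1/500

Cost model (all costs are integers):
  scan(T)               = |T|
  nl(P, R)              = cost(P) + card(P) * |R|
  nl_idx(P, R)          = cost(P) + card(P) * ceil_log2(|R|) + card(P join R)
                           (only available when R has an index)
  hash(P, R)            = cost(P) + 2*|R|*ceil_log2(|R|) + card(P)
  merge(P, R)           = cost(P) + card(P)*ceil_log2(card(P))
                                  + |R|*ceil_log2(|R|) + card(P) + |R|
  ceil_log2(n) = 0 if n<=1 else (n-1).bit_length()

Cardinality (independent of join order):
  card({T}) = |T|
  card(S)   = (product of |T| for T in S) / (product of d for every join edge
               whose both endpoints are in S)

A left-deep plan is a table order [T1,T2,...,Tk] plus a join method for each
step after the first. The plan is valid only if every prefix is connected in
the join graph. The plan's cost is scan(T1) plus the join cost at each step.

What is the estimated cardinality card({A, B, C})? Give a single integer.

720

Tables in S: A(500), B(120), C(60)
Edges inside S: C-A(d=10), A-B(d=500)
numerator = 500 * 120 * 60 = 3600000
denominator = 10 * 500 = 5000
card(S) = 3600000 / 5000 = 720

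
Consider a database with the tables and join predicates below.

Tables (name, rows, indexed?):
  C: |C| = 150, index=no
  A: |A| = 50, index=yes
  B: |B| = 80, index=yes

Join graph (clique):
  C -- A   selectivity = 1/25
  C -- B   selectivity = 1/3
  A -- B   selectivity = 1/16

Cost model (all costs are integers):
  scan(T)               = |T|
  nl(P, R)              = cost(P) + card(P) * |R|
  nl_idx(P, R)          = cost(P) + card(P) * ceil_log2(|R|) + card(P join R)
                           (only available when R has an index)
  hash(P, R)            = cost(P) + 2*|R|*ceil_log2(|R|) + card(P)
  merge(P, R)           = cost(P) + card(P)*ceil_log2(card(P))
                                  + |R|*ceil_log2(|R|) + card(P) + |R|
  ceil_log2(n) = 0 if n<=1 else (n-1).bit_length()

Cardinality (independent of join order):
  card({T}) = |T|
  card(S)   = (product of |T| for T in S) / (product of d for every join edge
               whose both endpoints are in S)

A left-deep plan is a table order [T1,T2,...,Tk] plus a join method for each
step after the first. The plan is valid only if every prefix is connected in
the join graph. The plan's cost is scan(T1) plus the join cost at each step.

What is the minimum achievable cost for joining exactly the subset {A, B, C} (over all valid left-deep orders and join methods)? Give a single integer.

2320

Selinger DP over subsets of {A,B,C}:
  {C}: scan cost=150, card=150
  {A}: scan cost=50, card=50
  {B}: scan cost=80, card=80
  {AC}: card=300; try (A,hash)→900, (A,nl_idx)→1350, (C,merge)→1750, (A,merge)→1850, (C,hash)→2500, (C,nl)→7550 …(+1); best=900 via (A,hash)
  {BC}: card=4000; try (B,hash)→1420, (C,merge)→2070, (B,merge)→2140, (C,hash)→2560, (B,nl_idx)→5200, (C,nl)→12080 …(+1); best=1420 via (B,hash)
  {AB}: card=250; try (B,nl_idx)→650, (A,hash)→760, (A,nl_idx)→810, (B,merge)→1040, (A,merge)→1070, (B,hash)→1220 …(+2); best=650 via (B,nl_idx)
  {ABC}: card=500; try (B,hash)→2320, (C,hash)→3300, (B,nl_idx)→3500, (C,merge)→4250, (B,merge)→4540, (A,hash)→6020 …(+5); best=2320 via (B,hash)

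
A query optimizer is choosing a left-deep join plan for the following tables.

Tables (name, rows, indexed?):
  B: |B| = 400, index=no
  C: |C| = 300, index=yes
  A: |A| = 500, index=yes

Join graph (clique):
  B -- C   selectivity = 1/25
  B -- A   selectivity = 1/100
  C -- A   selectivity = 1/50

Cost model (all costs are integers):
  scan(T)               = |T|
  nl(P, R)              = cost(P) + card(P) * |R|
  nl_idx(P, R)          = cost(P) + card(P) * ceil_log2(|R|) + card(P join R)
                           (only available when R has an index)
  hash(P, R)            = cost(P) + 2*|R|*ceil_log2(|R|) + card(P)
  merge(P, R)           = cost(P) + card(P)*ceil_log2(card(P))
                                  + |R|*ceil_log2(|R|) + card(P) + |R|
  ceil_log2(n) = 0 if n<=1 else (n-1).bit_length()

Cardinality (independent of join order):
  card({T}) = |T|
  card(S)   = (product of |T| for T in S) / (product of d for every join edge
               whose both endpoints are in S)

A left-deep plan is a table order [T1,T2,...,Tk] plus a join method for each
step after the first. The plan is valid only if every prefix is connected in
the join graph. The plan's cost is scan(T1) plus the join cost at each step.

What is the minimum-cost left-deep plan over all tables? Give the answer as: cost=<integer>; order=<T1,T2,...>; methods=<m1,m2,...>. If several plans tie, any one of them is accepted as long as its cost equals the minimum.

Selinger DP (subsets sized 1..n):
  {B}: scan cost=400, card=400
  {C}: scan cost=300, card=300
  {A}: scan cost=500, card=500
  {BC}: card=4800; try (C,hash)→6200, (B,merge)→7300, (C,merge)→7400, (B,hash)→7800, (C,nl_idx)→8800, (B,nl)→120300 …(+1); best=6200 via (C,hash)
  {AB}: card=2000; try (A,nl_idx)→6000, (B,hash)→8200, (A,merge)→9400, (B,merge)→9500, (A,hash)→9800, (A,nl)→200400 …(+1); best=6000 via (A,nl_idx)
  {AC}: card=3000; try (A,nl_idx)→6000, (C,hash)→6400, (C,nl_idx)→8000, (A,merge)→8300, (C,merge)→8500, (A,hash)→9600 …(+2); best=6000 via (A,nl_idx)
  {ABC}: card=480; try (C,hash)→13400, (B,hash)→16200, (A,hash)→20000, (C,nl_idx)→24480, (C,merge)→33000, (B,merge)→49000 …(+5); best=13400 via (C,hash)

cost=13400; order=B,A,C; methods=nl_idx,hash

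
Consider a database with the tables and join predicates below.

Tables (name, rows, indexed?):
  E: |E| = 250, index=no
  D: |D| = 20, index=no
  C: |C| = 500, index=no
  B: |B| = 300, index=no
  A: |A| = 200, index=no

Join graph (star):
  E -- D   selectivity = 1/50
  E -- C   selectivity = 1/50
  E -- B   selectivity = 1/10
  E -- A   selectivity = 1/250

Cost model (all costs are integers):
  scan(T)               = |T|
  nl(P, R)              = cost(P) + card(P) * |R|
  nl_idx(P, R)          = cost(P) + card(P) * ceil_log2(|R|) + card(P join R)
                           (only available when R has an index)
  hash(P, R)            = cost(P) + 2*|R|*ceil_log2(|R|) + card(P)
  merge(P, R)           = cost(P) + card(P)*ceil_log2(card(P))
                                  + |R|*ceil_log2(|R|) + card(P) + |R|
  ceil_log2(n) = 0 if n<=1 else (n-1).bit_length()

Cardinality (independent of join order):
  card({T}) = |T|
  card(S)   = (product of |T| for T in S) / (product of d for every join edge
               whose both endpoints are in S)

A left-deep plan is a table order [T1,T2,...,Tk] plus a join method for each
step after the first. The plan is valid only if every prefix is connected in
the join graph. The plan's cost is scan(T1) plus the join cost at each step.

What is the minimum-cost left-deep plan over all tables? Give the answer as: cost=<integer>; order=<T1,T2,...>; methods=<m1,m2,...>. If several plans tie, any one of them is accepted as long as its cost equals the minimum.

Selinger DP (subsets sized 1..n):
  {E}: scan cost=250, card=250
  {D}: scan cost=20, card=20
  {C}: scan cost=500, card=500
  {B}: scan cost=300, card=300
  {A}: scan cost=200, card=200
  {DE}: card=100; try (D,hash)→700, (E,merge)→2390, (D,merge)→2620, (E,hash)→4040, (E,nl)→5020, (D,nl)→5250; best=700 via (D,hash)
  {CE}: card=2500; try (E,hash)→5000, (C,merge)→7500, (E,merge)→7750, (C,hash)→9500, (C,nl)→125250, (E,nl)→125500; best=5000 via (E,hash)
  {BE}: card=7500; try (E,hash)→4600, (B,merge)→5500, (E,merge)→5550, (B,hash)→5900, (B,nl)→75250, (E,nl)→75300; best=4600 via (E,hash)
  {AE}: card=200; try (A,hash)→3700, (E,merge)→4250, (A,merge)→4300, (E,hash)→4400, (E,nl)→50200, (A,nl)→50250; best=3700 via (A,hash)
  {CDE}: card=1000; try (C,merge)→6500, (D,hash)→7700, (C,hash)→9800, (D,merge)→37620, (C,nl)→50700, (D,nl)→55000; best=6500 via (C,merge)
  {BDE}: card=3000; try (B,merge)→4500, (B,hash)→6200, (D,hash)→12300, (B,nl)→30700, (D,merge)→109720, (D,nl)→154600; best=4500 via (B,merge)
  {ADE}: card=80; try (A,merge)→3300, (A,hash)→4000, (D,hash)→4100, (D,merge)→5620, (D,nl)→7700, (A,nl)→20700; best=3300 via (A,merge)
  {BCE}: card=75000; try (B,hash)→12900, (C,hash)→21100, (B,merge)→40500, (C,merge)→114600, (B,nl)→755000, (C,nl)→3754600; best=12900 via (B,hash)
  {ACE}: card=2000; try (C,merge)→10500, (A,hash)→10700, (C,hash)→12900, (A,merge)→39300, (C,nl)→103700, (A,nl)→505000; best=10500 via (C,merge)
  {ABE}: card=6000; try (B,merge)→8500, (B,hash)→9300, (A,hash)→15300, (B,nl)→63700, (A,merge)→111400, (A,nl)→1504600; best=8500 via (B,merge)
  {BCDE}: card=30000; try (B,hash)→12900, (C,hash)→16500, (B,merge)→20500, (C,merge)→48500, (D,hash)→88100, (B,nl)→306500 …(+3); best=12900 via (B,hash)
  {ACDE}: card=800; try (C,merge)→8940, (A,hash)→10700, (C,hash)→12380, (D,hash)→12700, (A,merge)→19300, (D,merge)→34620 …(+3); best=8940 via (C,merge)
  {ABDE}: card=2400; try (B,merge)→6940, (B,hash)→8780, (A,hash)→10700, (D,hash)→14700, (B,nl)→27300, (A,merge)→45300 …(+3); best=6940 via (B,merge)
  {ABCE}: card=60000; try (B,hash)→17900, (C,hash)→23500, (B,merge)→37500, (A,hash)→91100, (C,merge)→97500, (B,nl)→610500 …(+3); best=17900 via (B,hash)
  {ABCDE}: card=24000; try (B,hash)→15140, (C,hash)→18340, (B,merge)→20740, (C,merge)→43140, (A,hash)→46100, (D,hash)→78100 …(+6); best=15140 via (B,hash)

cost=15140; order=E,D,A,C,B; methods=hash,merge,merge,hash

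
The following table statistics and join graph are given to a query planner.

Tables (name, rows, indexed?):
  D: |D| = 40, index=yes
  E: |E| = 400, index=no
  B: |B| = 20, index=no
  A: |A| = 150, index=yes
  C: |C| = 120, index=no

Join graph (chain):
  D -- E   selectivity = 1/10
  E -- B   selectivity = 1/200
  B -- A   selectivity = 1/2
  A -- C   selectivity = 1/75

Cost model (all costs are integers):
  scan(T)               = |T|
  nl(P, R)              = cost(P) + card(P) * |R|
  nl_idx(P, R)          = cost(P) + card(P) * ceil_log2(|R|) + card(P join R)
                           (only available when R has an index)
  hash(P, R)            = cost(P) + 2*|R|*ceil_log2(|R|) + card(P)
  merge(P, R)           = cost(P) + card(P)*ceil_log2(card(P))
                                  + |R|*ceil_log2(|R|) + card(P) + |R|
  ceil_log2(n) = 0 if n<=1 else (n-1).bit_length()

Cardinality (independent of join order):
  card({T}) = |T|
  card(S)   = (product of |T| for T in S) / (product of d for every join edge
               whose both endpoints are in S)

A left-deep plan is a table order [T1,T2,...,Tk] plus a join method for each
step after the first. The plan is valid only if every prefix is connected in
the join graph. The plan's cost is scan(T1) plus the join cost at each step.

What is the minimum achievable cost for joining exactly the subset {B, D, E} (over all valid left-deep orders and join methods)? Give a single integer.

1400

Selinger DP over subsets of {B,D,E}:
  {D}: scan cost=40, card=40
  {E}: scan cost=400, card=400
  {B}: scan cost=20, card=20
  {DE}: card=1600; try (D,hash)→1280, (E,merge)→4320, (D,nl_idx)→4400, (D,merge)→4680, (E,hash)→7280, (E,nl)→16040 …(+1); best=1280 via (D,hash)
  {BE}: card=40; try (B,hash)→1000, (E,merge)→4140, (B,merge)→4520, (E,hash)→7240, (E,nl)→8020, (B,nl)→8400; best=1000 via (B,hash)
  {BDE}: card=160; try (D,nl_idx)→1400, (D,hash)→1520, (D,merge)→1560, (D,nl)→2600, (B,hash)→3080, (B,merge)→20600 …(+1); best=1400 via (D,nl_idx)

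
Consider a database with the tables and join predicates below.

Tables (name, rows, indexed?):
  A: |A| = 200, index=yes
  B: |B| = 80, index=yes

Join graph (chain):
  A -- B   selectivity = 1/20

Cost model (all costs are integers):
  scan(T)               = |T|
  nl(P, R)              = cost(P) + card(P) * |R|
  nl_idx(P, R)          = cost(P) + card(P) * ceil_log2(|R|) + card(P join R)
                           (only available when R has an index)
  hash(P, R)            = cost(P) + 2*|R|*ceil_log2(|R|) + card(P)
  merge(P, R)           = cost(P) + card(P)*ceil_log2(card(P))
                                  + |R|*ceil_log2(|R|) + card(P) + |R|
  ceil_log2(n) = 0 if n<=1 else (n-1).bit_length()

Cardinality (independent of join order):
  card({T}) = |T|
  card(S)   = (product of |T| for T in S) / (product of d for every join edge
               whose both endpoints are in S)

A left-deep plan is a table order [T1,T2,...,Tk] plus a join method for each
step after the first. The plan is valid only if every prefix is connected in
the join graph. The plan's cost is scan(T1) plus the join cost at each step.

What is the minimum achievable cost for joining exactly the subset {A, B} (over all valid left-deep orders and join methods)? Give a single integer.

Selinger DP over subsets of {A,B}:
  {A}: scan cost=200, card=200
  {B}: scan cost=80, card=80
  {AB}: card=800; try (B,hash)→1520, (A,nl_idx)→1520, (B,nl_idx)→2400, (A,merge)→2520, (B,merge)→2640, (A,hash)→3360 …(+2); best=1520 via (B,hash)

1520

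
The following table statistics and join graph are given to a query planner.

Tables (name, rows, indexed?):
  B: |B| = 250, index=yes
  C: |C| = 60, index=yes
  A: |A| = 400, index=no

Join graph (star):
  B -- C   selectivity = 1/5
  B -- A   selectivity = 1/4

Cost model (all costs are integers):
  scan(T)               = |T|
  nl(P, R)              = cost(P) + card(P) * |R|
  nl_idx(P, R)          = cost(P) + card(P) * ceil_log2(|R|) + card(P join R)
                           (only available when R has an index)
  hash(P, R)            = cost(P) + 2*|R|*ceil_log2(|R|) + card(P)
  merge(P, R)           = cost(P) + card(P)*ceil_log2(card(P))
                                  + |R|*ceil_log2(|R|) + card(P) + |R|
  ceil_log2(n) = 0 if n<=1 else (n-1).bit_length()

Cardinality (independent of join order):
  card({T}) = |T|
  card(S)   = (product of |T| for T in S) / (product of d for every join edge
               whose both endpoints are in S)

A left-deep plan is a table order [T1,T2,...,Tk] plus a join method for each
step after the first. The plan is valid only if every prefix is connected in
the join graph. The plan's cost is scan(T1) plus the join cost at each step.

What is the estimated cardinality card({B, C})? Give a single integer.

3000

Tables in S: B(250), C(60)
Edges inside S: B-C(d=5)
numerator = 250 * 60 = 15000
denominator = 5 = 5
card(S) = 15000 / 5 = 3000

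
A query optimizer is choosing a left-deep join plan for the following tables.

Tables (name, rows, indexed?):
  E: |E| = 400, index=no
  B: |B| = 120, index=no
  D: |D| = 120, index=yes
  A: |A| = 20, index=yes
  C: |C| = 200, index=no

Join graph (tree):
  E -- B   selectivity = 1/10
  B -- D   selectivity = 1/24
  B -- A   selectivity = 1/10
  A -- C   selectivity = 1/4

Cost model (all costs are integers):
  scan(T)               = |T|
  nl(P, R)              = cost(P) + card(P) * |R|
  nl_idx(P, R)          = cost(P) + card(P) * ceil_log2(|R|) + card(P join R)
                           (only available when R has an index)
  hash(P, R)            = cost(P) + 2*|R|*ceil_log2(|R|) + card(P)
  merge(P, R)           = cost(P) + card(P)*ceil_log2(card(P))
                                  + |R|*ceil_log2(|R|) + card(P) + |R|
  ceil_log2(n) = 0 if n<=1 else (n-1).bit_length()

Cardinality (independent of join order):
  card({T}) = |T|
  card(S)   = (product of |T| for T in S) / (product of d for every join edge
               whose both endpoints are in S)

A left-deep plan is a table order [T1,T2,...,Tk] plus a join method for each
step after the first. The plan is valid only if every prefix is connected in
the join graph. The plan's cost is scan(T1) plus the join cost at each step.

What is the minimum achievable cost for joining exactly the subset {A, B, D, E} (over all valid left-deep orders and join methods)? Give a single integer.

10760

Selinger DP over subsets of {A,B,D,E}:
  {E}: scan cost=400, card=400
  {B}: scan cost=120, card=120
  {D}: scan cost=120, card=120
  {A}: scan cost=20, card=20
  {BE}: card=4800; try (B,hash)→2480, (E,merge)→5080, (B,merge)→5360, (E,hash)→7440, (E,nl)→48120, (B,nl)→48400; best=2480 via (B,hash)
  {BD}: card=600; try (D,nl_idx)→1560, (D,hash)→1920, (B,hash)→1920, (D,merge)→2040, (B,merge)→2040, (D,nl)→14520 …(+1); best=1560 via (D,nl_idx)
  {AB}: card=240; try (A,hash)→440, (A,nl_idx)→960, (B,merge)→1100, (A,merge)→1200, (B,hash)→1720, (B,nl)→2420 …(+1); best=440 via (A,hash)
  {BDE}: card=24000; try (D,hash)→8960, (E,hash)→9360, (E,merge)→12160, (D,nl_idx)→60080, (D,merge)→70640, (E,nl)→241560 …(+1); best=8960 via (D,hash)
  {ABE}: card=9600; try (E,merge)→6600, (A,hash)→7480, (E,hash)→7880, (A,nl_idx)→36080, (A,merge)→69800, (E,nl)→96440 …(+1); best=6600 via (E,merge)
  {ABD}: card=1200; try (D,hash)→2360, (A,hash)→2360, (D,nl_idx)→3320, (D,merge)→3560, (A,nl_idx)→5760, (A,merge)→8280 …(+2); best=2360 via (D,hash)
  {ABDE}: card=48000; try (E,hash)→10760, (D,hash)→17880, (E,merge)→20760, (A,hash)→33160, (D,nl_idx)→121800, (D,merge)→151560 …(+5); best=10760 via (E,hash)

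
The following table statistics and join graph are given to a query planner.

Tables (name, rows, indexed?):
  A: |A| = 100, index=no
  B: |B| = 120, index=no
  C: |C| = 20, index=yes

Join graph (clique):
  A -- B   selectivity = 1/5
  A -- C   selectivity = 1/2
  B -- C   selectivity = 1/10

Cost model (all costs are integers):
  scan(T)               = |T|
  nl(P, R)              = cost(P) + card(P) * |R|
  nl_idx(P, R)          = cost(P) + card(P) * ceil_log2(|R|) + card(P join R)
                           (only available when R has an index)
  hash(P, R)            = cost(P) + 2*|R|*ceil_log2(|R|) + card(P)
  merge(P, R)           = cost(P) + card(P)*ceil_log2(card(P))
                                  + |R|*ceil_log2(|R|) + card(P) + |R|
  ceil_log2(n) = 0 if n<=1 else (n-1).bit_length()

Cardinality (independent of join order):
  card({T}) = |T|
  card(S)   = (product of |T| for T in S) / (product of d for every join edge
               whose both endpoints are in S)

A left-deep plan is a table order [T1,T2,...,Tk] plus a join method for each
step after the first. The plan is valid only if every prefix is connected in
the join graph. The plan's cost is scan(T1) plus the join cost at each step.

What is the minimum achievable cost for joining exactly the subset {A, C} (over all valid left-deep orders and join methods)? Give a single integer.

Selinger DP over subsets of {A,C}:
  {A}: scan cost=100, card=100
  {C}: scan cost=20, card=20
  {AC}: card=1000; try (C,hash)→400, (A,merge)→940, (C,merge)→1020, (A,hash)→1440, (C,nl_idx)→1600, (A,nl)→2020 …(+1); best=400 via (C,hash)

400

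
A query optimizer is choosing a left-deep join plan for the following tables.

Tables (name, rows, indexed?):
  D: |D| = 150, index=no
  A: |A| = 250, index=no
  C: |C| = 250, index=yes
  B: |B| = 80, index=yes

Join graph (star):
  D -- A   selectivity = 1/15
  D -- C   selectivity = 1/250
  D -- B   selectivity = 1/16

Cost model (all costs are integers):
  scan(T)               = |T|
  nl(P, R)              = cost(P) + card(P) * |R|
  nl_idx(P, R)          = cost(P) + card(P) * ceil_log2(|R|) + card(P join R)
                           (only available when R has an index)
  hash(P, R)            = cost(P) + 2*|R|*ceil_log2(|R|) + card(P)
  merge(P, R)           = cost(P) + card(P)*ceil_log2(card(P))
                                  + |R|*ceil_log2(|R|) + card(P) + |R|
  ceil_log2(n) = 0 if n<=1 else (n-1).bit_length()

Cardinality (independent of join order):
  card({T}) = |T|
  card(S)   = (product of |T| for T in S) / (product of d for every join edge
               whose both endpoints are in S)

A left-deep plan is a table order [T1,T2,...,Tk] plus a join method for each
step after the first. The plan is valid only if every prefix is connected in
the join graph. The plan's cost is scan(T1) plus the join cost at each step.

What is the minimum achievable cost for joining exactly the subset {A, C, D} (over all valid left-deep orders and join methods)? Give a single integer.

Selinger DP over subsets of {A,C,D}:
  {D}: scan cost=150, card=150
  {A}: scan cost=250, card=250
  {C}: scan cost=250, card=250
  {AD}: card=2500; try (D,hash)→2900, (A,merge)→3750, (D,merge)→3850, (A,hash)→4300, (A,nl)→37650, (D,nl)→37750; best=2900 via (D,hash)
  {CD}: card=150; try (C,nl_idx)→1500, (D,hash)→2900, (C,merge)→3750, (D,merge)→3850, (C,hash)→4300, (C,nl)→37650 …(+1); best=1500 via (C,nl_idx)
  {ACD}: card=2500; try (A,merge)→5100, (A,hash)→5650, (C,hash)→9400, (C,nl_idx)→25400, (C,merge)→37650, (A,nl)→39000 …(+1); best=5100 via (A,merge)

5100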